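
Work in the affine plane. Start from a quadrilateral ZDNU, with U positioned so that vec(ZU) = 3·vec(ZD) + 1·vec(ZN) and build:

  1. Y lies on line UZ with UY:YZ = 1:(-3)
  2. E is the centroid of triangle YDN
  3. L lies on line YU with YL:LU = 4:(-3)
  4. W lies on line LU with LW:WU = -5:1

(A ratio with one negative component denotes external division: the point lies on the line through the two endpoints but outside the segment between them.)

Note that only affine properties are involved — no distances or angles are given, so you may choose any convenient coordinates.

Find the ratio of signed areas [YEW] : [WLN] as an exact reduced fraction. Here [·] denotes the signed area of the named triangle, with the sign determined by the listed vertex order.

[YEW]:[WLN] = -2/135

Choose coordinates Z = (0, 0), D = (1, 0), N = (0, 1), U = (3, 1).
1. Y lies on line UZ with UY:YZ = 1:(-3) ⇒ Y = (9/2, 3/2)
2. E is the centroid of triangle YDN ⇒ E = (11/6, 5/6)
3. L lies on line YU with YL:LU = 4:(-3) ⇒ L = (-3/2, -1/2)
4. W lies on line LU with LW:WU = -5:1 ⇒ W = (33/8, 11/8)
2·[YEW] = 1/12, 2·[WLN] = -45/8
[YEW]:[WLN] = 1/12:-45/8 = -2/135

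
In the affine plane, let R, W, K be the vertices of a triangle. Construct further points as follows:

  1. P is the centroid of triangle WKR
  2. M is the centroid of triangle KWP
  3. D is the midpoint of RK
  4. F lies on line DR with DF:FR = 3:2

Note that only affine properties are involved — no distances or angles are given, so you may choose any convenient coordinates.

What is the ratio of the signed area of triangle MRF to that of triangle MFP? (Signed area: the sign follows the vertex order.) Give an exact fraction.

[MRF]:[MFP] = -4

Work in coordinates with R = (0, 0), W = (1, 0), K = (0, 1).
1. P is the centroid of triangle WKR ⇒ P = (1/3, 1/3)
2. M is the centroid of triangle KWP ⇒ M = (4/9, 4/9)
3. D is the midpoint of RK ⇒ D = (0, 1/2)
4. F lies on line DR with DF:FR = 3:2 ⇒ F = (0, 1/5)
2·[MRF] = -4/45, 2·[MFP] = 1/45
[MRF]:[MFP] = -4/45:1/45 = -4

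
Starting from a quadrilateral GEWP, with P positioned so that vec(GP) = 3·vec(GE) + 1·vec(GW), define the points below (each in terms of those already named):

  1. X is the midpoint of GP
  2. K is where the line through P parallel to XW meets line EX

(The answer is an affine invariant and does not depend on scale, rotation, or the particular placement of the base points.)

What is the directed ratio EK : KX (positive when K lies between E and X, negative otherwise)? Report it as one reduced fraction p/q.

Choose coordinates G = (0, 0), E = (1, 0), W = (0, 1), P = (3, 1).
1. X is the midpoint of GP ⇒ X = (3/2, 1/2)
2. K is where the line through P parallel to XW meets line EX ⇒ K = (9/4, 5/4)
K = E + t·(X−E) with t = 5/2, so EK:KX = t:(1−t) = 5/2:-3/2

EK:KX = -5/3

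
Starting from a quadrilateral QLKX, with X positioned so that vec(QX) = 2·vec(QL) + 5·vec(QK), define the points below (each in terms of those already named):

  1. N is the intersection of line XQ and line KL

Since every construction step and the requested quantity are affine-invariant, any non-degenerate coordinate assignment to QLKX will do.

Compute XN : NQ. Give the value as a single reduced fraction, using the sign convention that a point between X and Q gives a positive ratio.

Assign Q = (0, 0), L = (1, 0), K = (0, 1), X = (2, 5) — the answer is frame-independent, so this choice is without loss of generality.
1. N is the intersection of line XQ and line KL ⇒ N = (2/7, 5/7)
N = X + t·(Q−X) with t = 6/7, so XN:NQ = t:(1−t) = 6/7:1/7

XN:NQ = 6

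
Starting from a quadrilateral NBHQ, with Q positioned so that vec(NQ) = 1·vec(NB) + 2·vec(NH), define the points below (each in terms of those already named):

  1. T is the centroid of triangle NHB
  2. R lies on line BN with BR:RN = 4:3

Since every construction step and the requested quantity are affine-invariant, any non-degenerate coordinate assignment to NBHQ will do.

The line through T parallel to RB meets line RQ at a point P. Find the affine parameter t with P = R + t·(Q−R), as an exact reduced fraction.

Assign N = (0, 0), B = (1, 0), H = (0, 1), Q = (1, 2) — the answer is frame-independent, so this choice is without loss of generality.
1. T is the centroid of triangle NHB ⇒ T = (1/3, 1/3)
2. R lies on line BN with BR:RN = 4:3 ⇒ R = (3/7, 0)
through T parallel to RB: direction (4/7, 0); meets RQ at P = (11/21, 1/3)
P = R + t·(Q−R) with t = 1/6

t = 1/6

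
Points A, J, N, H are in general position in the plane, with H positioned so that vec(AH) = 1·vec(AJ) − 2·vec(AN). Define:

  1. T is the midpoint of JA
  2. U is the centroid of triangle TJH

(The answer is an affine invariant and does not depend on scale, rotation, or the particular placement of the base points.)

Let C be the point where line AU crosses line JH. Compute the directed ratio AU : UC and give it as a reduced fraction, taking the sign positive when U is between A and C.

AU:UC = 5

Set A = (0, 0), J = (1, 0), N = (0, 1), H = (1, -2); any affine frame gives the same invariant.
1. T is the midpoint of JA ⇒ T = (1/2, 0)
2. U is the centroid of triangle TJH ⇒ U = (5/6, -2/3)
line AU meets JH at C = (1, -4/5)
U = A + t·(C−A) with t = 5/6, so AU:UC = 5/6:1/6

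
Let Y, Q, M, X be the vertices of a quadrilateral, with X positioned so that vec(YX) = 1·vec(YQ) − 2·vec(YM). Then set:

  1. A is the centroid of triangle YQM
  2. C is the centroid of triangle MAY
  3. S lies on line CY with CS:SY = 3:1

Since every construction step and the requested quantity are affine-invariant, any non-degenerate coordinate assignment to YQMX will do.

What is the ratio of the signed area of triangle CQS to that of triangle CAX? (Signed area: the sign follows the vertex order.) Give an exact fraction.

[CQS]:[CAX] = 3/4

Choose coordinates Y = (0, 0), Q = (1, 0), M = (0, 1), X = (1, -2).
1. A is the centroid of triangle YQM ⇒ A = (1/3, 1/3)
2. C is the centroid of triangle MAY ⇒ C = (1/9, 4/9)
3. S lies on line CY with CS:SY = 3:1 ⇒ S = (1/36, 1/9)
2·[CQS] = -1/3, 2·[CAX] = -4/9
[CQS]:[CAX] = -1/3:-4/9 = 3/4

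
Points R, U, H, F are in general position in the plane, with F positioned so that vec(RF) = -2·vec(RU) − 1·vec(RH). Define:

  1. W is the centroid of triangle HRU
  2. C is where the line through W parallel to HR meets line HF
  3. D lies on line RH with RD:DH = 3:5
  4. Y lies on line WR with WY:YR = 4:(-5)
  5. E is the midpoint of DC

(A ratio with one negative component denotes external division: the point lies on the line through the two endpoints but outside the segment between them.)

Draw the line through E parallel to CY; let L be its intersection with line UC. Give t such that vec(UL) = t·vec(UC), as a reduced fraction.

Assign R = (0, 0), U = (1, 0), H = (0, 1), F = (-2, -1) — the answer is frame-independent, so this choice is without loss of generality.
1. W is the centroid of triangle HRU ⇒ W = (1/3, 1/3)
2. C is where the line through W parallel to HR meets line HF ⇒ C = (1/3, 4/3)
3. D lies on line RH with RD:DH = 3:5 ⇒ D = (0, 3/8)
4. Y lies on line WR with WY:YR = 4:(-5) ⇒ Y = (5/3, 5/3)
5. E is the midpoint of DC ⇒ E = (1/6, 41/48)
through E parallel to CY: direction (4/3, 1/3); meets UC at L = (19/36, 17/18)
L = U + t·(C−U) with t = 17/24

t = 17/24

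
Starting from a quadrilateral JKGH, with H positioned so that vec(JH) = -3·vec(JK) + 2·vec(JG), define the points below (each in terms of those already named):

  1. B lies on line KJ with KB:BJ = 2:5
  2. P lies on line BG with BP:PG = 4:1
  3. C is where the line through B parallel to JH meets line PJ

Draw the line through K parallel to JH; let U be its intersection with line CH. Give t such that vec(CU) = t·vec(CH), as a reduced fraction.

Set J = (0, 0), K = (1, 0), G = (0, 1), H = (-3, 2); any affine frame gives the same invariant.
1. B lies on line KJ with KB:BJ = 2:5 ⇒ B = (5/7, 0)
2. P lies on line BG with BP:PG = 4:1 ⇒ P = (1/7, 4/5)
3. C is where the line through B parallel to JH meets line PJ ⇒ C = (25/329, 20/47)
through K parallel to JH: direction (-3, 2); meets CH at U = (307/235, -48/235)
U = C + t·(H−C) with t = -2/5

t = -2/5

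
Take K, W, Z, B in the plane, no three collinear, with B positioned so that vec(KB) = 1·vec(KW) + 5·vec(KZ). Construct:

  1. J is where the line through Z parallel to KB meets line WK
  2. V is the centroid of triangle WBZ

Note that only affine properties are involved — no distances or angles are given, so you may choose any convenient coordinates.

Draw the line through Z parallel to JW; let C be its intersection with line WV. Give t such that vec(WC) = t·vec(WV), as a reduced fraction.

t = 1/2

Assign K = (0, 0), W = (1, 0), Z = (0, 1), B = (1, 5) — the answer is frame-independent, so this choice is without loss of generality.
1. J is where the line through Z parallel to KB meets line WK ⇒ J = (-1/5, 0)
2. V is the centroid of triangle WBZ ⇒ V = (2/3, 2)
through Z parallel to JW: direction (6/5, 0); meets WV at C = (5/6, 1)
C = W + t·(V−W) with t = 1/2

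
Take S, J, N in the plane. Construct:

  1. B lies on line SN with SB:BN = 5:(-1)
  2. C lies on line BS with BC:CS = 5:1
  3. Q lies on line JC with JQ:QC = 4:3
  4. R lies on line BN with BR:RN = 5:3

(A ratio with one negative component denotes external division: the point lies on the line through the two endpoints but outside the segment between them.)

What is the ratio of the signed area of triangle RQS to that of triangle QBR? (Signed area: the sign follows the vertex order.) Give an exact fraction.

Work in coordinates with S = (0, 0), J = (1, 0), N = (0, 1).
1. B lies on line SN with SB:BN = 5:(-1) ⇒ B = (0, 5/4)
2. C lies on line BS with BC:CS = 5:1 ⇒ C = (0, 5/24)
3. Q lies on line JC with JQ:QC = 4:3 ⇒ Q = (3/7, 5/42)
4. R lies on line BN with BR:RN = 5:3 ⇒ R = (0, 35/32)
2·[RQS] = -15/32, 2·[QBR] = 15/224
[RQS]:[QBR] = -15/32:15/224 = -7

[RQS]:[QBR] = -7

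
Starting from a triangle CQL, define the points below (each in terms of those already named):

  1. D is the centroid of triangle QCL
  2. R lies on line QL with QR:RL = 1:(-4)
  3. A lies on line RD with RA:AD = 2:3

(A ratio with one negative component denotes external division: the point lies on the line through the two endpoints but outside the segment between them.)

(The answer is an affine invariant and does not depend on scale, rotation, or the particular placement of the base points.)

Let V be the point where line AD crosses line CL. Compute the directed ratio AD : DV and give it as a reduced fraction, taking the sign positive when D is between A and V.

AD:DV = 9/5

Work in coordinates with C = (0, 0), Q = (1, 0), L = (0, 1).
1. D is the centroid of triangle QCL ⇒ D = (1/3, 1/3)
2. R lies on line QL with QR:RL = 1:(-4) ⇒ R = (4/3, -1/3)
3. A lies on line RD with RA:AD = 2:3 ⇒ A = (14/15, -1/15)
line AD meets CL at V = (0, 5/9)
D = A + t·(V−A) with t = 9/14, so AD:DV = 9/14:5/14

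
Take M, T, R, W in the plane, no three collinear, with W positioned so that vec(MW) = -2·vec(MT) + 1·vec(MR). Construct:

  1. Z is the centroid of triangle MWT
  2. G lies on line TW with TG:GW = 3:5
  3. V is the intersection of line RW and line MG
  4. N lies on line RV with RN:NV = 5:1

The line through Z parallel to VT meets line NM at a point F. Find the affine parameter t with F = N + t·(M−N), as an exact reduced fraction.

t = 17/19

Set M = (0, 0), T = (1, 0), R = (0, 1), W = (-2, 1); any affine frame gives the same invariant.
1. Z is the centroid of triangle MWT ⇒ Z = (-1/3, 1/3)
2. G lies on line TW with TG:GW = 3:5 ⇒ G = (-1/8, 3/8)
3. V is the intersection of line RW and line MG ⇒ V = (-1/3, 1)
4. N lies on line RV with RN:NV = 5:1 ⇒ N = (-5/18, 1)
through Z parallel to VT: direction (4/3, -1); meets NM at F = (-5/171, 2/19)
F = N + t·(M−N) with t = 17/19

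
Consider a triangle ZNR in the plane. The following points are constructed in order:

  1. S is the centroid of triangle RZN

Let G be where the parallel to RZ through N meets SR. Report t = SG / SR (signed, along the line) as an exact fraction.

Assign Z = (0, 0), N = (1, 0), R = (0, 1) — the answer is frame-independent, so this choice is without loss of generality.
1. S is the centroid of triangle RZN ⇒ S = (1/3, 1/3)
through N parallel to RZ: direction (0, -1); meets SR at G = (1, -1)
G = S + t·(R−S) with t = -2

t = -2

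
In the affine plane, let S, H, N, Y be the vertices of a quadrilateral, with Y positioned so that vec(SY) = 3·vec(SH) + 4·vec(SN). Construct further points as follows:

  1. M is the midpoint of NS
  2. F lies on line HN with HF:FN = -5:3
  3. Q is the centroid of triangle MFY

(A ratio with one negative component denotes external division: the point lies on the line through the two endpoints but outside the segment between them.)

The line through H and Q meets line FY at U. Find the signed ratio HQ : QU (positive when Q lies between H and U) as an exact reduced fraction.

HQ:QU = 3

Work in coordinates with S = (0, 0), H = (1, 0), N = (0, 1), Y = (3, 4).
1. M is the midpoint of NS ⇒ M = (0, 1/2)
2. F lies on line HN with HF:FN = -5:3 ⇒ F = (-3/2, 5/2)
3. Q is the centroid of triangle MFY ⇒ Q = (1/2, 7/3)
line HQ meets FY at U = (1/3, 28/9)
Q = H + t·(U−H) with t = 3/4, so HQ:QU = 3/4:1/4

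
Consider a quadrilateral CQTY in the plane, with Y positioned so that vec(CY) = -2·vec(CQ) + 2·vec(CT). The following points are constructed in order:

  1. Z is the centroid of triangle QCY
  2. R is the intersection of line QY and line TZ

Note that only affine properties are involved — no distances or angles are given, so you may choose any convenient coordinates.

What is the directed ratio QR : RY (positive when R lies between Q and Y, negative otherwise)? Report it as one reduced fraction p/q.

QR:RY = 2/3

Work in coordinates with C = (0, 0), Q = (1, 0), T = (0, 1), Y = (-2, 2).
1. Z is the centroid of triangle QCY ⇒ Z = (-1/3, 2/3)
2. R is the intersection of line QY and line TZ ⇒ R = (-1/5, 4/5)
R = Q + t·(Y−Q) with t = 2/5, so QR:RY = t:(1−t) = 2/5:3/5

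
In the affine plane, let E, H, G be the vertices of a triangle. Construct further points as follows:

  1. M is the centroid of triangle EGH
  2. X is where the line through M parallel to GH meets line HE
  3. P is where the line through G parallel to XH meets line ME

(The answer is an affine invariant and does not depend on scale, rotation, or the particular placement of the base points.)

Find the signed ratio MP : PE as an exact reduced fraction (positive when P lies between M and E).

Set E = (0, 0), H = (1, 0), G = (0, 1); any affine frame gives the same invariant.
1. M is the centroid of triangle EGH ⇒ M = (1/3, 1/3)
2. X is where the line through M parallel to GH meets line HE ⇒ X = (2/3, 0)
3. P is where the line through G parallel to XH meets line ME ⇒ P = (1, 1)
P = M + t·(E−M) with t = -2, so MP:PE = t:(1−t) = -2:3

MP:PE = -2/3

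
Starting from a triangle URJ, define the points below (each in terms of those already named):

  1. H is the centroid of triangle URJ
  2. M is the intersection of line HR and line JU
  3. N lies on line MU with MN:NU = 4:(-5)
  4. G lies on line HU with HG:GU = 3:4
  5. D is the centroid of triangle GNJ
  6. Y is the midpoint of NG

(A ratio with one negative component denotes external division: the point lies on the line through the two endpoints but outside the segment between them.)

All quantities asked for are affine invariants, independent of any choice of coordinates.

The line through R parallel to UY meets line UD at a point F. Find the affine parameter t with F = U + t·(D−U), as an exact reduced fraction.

t = -339/8

Choose coordinates U = (0, 0), R = (1, 0), J = (0, 1).
1. H is the centroid of triangle URJ ⇒ H = (1/3, 1/3)
2. M is the intersection of line HR and line JU ⇒ M = (0, 1/2)
3. N lies on line MU with MN:NU = 4:(-5) ⇒ N = (0, 5/2)
4. G lies on line HU with HG:GU = 3:4 ⇒ G = (4/21, 4/21)
5. D is the centroid of triangle GNJ ⇒ D = (4/63, 155/126)
6. Y is the midpoint of NG ⇒ Y = (2/21, 113/84)
through R parallel to UY: direction (2/21, 113/84); meets UD at F = (-113/42, -17515/336)
F = U + t·(D−U) with t = -339/8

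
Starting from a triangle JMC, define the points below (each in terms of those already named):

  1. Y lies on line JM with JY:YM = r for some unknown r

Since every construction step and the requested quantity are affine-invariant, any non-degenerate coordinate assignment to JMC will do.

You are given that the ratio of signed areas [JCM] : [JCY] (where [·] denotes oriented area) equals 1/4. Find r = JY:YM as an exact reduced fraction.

r = -4/3

Work in coordinates with J = (0, 0), M = (1, 0), C = (0, 1).
1. With JY:YM = r, write λ = r/(r+1) so Y = J + λ·(M−J); Y is affine-linear in λ
Every point depending on Y is an affine combination of Y and λ-independent points, so each such coordinate is linear in λ; the λ² term in each signed area is a multiple of (M−J)×(M−J) = 0, so 2·[JCM] and 2·[JCY] are each linear in λ. Evaluating at λ=0 and λ=1:
  2·[JCM] = -1,   2·[JCY] = −λ
So [JCM]:[JCY] = (-1) / (−λ). Setting this equal to 1/4:
  -1 = 1/4·(−λ)  ⇒  λ = 4
Then r = λ/(1−λ) = (4)/(-3) = -4/3. Check: with r = -4/3, Y = (4, 0) and [JCM]:[JCY] = 1/4 as required.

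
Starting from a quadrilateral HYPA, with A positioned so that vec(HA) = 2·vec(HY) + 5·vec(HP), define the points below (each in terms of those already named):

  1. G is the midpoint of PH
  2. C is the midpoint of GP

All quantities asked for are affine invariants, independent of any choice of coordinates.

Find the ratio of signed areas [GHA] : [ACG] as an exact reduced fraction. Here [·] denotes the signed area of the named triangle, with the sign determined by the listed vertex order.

[GHA]:[ACG] = 2

Choose coordinates H = (0, 0), Y = (1, 0), P = (0, 1), A = (2, 5).
1. G is the midpoint of PH ⇒ G = (0, 1/2)
2. C is the midpoint of GP ⇒ C = (0, 3/4)
2·[GHA] = 1, 2·[ACG] = 1/2
[GHA]:[ACG] = 1:1/2 = 2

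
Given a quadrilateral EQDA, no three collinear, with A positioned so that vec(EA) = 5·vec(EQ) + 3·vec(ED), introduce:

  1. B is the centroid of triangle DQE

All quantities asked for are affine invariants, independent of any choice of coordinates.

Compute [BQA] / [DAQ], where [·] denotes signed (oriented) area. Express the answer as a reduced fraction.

Choose coordinates E = (0, 0), Q = (1, 0), D = (0, 1), A = (5, 3).
1. B is the centroid of triangle DQE ⇒ B = (1/3, 1/3)
2·[BQA] = 10/3, 2·[DAQ] = -7
[BQA]:[DAQ] = 10/3:-7 = -10/21

[BQA]:[DAQ] = -10/21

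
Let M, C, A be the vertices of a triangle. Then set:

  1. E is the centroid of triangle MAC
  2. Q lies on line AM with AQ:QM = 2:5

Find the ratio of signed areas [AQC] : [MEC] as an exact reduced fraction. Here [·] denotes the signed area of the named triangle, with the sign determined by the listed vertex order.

Choose coordinates M = (0, 0), C = (1, 0), A = (0, 1).
1. E is the centroid of triangle MAC ⇒ E = (1/3, 1/3)
2. Q lies on line AM with AQ:QM = 2:5 ⇒ Q = (0, 5/7)
2·[AQC] = 2/7, 2·[MEC] = -1/3
[AQC]:[MEC] = 2/7:-1/3 = -6/7

[AQC]:[MEC] = -6/7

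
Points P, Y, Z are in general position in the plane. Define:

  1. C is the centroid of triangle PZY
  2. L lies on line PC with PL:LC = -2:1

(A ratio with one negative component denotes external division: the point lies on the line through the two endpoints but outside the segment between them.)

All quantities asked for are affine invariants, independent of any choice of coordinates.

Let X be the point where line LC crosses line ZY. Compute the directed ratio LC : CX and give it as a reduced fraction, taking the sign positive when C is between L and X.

Assign P = (0, 0), Y = (1, 0), Z = (0, 1) — the answer is frame-independent, so this choice is without loss of generality.
1. C is the centroid of triangle PZY ⇒ C = (1/3, 1/3)
2. L lies on line PC with PL:LC = -2:1 ⇒ L = (2/3, 2/3)
line LC meets ZY at X = (1/2, 1/2)
C = L + t·(X−L) with t = 2, so LC:CX = 2:-1

LC:CX = -2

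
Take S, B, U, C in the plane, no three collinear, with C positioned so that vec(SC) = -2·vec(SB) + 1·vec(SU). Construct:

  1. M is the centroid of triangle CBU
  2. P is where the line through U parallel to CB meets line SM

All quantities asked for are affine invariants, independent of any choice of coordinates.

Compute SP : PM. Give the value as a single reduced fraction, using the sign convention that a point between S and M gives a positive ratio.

SP:PM = -9/4

Choose coordinates S = (0, 0), B = (1, 0), U = (0, 1), C = (-2, 1).
1. M is the centroid of triangle CBU ⇒ M = (-1/3, 2/3)
2. P is where the line through U parallel to CB meets line SM ⇒ P = (-3/5, 6/5)
P = S + t·(M−S) with t = 9/5, so SP:PM = t:(1−t) = 9/5:-4/5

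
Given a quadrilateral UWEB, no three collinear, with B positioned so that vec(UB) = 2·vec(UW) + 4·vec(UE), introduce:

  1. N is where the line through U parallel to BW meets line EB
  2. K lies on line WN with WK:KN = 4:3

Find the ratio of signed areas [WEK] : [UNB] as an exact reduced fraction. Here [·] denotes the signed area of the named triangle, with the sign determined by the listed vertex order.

[WEK]:[UNB] = 5/14

Set U = (0, 0), W = (1, 0), E = (0, 1), B = (2, 4); any affine frame gives the same invariant.
1. N is where the line through U parallel to BW meets line EB ⇒ N = (2/5, 8/5)
2. K lies on line WN with WK:KN = 4:3 ⇒ K = (23/35, 32/35)
2·[WEK] = -4/7, 2·[UNB] = -8/5
[WEK]:[UNB] = -4/7:-8/5 = 5/14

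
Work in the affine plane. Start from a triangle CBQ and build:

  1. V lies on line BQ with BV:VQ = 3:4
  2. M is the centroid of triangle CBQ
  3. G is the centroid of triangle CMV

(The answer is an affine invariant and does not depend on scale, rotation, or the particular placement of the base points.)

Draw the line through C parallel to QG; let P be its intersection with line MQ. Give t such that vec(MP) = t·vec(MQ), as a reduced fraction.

Choose coordinates C = (0, 0), B = (1, 0), Q = (0, 1).
1. V lies on line BQ with BV:VQ = 3:4 ⇒ V = (4/7, 3/7)
2. M is the centroid of triangle CBQ ⇒ M = (1/3, 1/3)
3. G is the centroid of triangle CMV ⇒ G = (19/63, 16/63)
through C parallel to QG: direction (19/63, -47/63); meets MQ at P = (-19/9, 47/9)
P = M + t·(Q−M) with t = 22/3

t = 22/3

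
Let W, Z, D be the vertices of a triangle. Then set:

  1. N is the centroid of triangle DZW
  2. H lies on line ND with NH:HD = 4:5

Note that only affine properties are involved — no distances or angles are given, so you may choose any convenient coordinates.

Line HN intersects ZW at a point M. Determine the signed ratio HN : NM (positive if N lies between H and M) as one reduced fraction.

Assign W = (0, 0), Z = (1, 0), D = (0, 1) — the answer is frame-independent, so this choice is without loss of generality.
1. N is the centroid of triangle DZW ⇒ N = (1/3, 1/3)
2. H lies on line ND with NH:HD = 4:5 ⇒ H = (5/27, 17/27)
line HN meets ZW at M = (1/2, 0)
N = H + t·(M−H) with t = 8/17, so HN:NM = 8/17:9/17

HN:NM = 8/9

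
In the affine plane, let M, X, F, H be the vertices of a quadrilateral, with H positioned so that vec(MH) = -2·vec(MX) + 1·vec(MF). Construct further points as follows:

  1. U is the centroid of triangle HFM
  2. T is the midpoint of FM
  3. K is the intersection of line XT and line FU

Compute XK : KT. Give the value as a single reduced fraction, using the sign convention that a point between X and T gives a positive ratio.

Assign M = (0, 0), X = (1, 0), F = (0, 1), H = (-2, 1) — the answer is frame-independent, so this choice is without loss of generality.
1. U is the centroid of triangle HFM ⇒ U = (-2/3, 2/3)
2. T is the midpoint of FM ⇒ T = (0, 1/2)
3. K is the intersection of line XT and line FU ⇒ K = (-1/2, 3/4)
K = X + t·(T−X) with t = 3/2, so XK:KT = t:(1−t) = 3/2:-1/2

XK:KT = -3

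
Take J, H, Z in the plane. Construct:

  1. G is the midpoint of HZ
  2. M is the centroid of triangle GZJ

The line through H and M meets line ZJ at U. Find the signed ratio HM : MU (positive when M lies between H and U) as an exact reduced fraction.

HM:MU = 5

Work in coordinates with J = (0, 0), H = (1, 0), Z = (0, 1).
1. G is the midpoint of HZ ⇒ G = (1/2, 1/2)
2. M is the centroid of triangle GZJ ⇒ M = (1/6, 1/2)
line HM meets ZJ at U = (0, 3/5)
M = H + t·(U−H) with t = 5/6, so HM:MU = 5/6:1/6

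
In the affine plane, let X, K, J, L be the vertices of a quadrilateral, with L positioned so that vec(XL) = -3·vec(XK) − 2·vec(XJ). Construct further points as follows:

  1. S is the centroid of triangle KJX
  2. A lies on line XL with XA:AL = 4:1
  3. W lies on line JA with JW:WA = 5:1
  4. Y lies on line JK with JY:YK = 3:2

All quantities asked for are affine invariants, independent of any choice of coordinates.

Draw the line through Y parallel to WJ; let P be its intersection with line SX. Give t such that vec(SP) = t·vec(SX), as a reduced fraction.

Set X = (0, 0), K = (1, 0), J = (0, 1), L = (-3, -2); any affine frame gives the same invariant.
1. S is the centroid of triangle KJX ⇒ S = (1/3, 1/3)
2. A lies on line XL with XA:AL = 4:1 ⇒ A = (-12/5, -8/5)
3. W lies on line JA with JW:WA = 5:1 ⇒ W = (-2, -7/6)
4. Y lies on line JK with JY:YK = 3:2 ⇒ Y = (3/5, 2/5)
through Y parallel to WJ: direction (2, 13/6); meets SX at P = (3, 3)
P = S + t·(X−S) with t = -8

t = -8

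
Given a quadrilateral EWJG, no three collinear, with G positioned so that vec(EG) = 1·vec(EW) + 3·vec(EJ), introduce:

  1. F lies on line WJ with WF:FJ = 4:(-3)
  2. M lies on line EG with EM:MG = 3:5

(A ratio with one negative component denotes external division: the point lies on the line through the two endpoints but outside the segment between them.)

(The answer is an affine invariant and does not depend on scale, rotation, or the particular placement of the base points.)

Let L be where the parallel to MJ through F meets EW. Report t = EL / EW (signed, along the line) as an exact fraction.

t = -15

Assign E = (0, 0), W = (1, 0), J = (0, 1), G = (1, 3) — the answer is frame-independent, so this choice is without loss of generality.
1. F lies on line WJ with WF:FJ = 4:(-3) ⇒ F = (-3, 4)
2. M lies on line EG with EM:MG = 3:5 ⇒ M = (3/8, 9/8)
through F parallel to MJ: direction (-3/8, -1/8); meets EW at L = (-15, 0)
L = E + t·(W−E) with t = -15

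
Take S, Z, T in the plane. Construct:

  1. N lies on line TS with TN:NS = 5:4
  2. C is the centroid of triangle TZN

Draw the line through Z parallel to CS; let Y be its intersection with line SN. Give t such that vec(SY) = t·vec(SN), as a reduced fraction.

Set S = (0, 0), Z = (1, 0), T = (0, 1); any affine frame gives the same invariant.
1. N lies on line TS with TN:NS = 5:4 ⇒ N = (0, 4/9)
2. C is the centroid of triangle TZN ⇒ C = (1/3, 13/27)
through Z parallel to CS: direction (-1/3, -13/27); meets SN at Y = (0, -13/9)
Y = S + t·(N−S) with t = -13/4

t = -13/4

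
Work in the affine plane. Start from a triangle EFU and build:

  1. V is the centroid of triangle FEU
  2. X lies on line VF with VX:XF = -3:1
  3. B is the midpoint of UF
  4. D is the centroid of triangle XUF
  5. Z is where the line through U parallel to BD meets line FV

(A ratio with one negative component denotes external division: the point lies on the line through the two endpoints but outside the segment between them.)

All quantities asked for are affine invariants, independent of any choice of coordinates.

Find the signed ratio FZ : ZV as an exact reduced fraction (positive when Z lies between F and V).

FZ:ZV = -1/2

Set E = (0, 0), F = (1, 0), U = (0, 1); any affine frame gives the same invariant.
1. V is the centroid of triangle FEU ⇒ V = (1/3, 1/3)
2. X lies on line VF with VX:XF = -3:1 ⇒ X = (4/3, -1/6)
3. B is the midpoint of UF ⇒ B = (1/2, 1/2)
4. D is the centroid of triangle XUF ⇒ D = (7/9, 5/18)
5. Z is where the line through U parallel to BD meets line FV ⇒ Z = (5/3, -1/3)
Z = F + t·(V−F) with t = -1, so FZ:ZV = t:(1−t) = -1:2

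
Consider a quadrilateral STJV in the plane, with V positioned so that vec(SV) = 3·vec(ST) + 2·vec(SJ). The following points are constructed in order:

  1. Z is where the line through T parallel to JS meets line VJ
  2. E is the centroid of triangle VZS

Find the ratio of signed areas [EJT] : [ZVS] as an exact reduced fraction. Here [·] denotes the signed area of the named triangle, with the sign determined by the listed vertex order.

Set S = (0, 0), T = (1, 0), J = (0, 1), V = (3, 2); any affine frame gives the same invariant.
1. Z is where the line through T parallel to JS meets line VJ ⇒ Z = (1, 4/3)
2. E is the centroid of triangle VZS ⇒ E = (4/3, 10/9)
2·[EJT] = 13/9, 2·[ZVS] = -2
[EJT]:[ZVS] = 13/9:-2 = -13/18

[EJT]:[ZVS] = -13/18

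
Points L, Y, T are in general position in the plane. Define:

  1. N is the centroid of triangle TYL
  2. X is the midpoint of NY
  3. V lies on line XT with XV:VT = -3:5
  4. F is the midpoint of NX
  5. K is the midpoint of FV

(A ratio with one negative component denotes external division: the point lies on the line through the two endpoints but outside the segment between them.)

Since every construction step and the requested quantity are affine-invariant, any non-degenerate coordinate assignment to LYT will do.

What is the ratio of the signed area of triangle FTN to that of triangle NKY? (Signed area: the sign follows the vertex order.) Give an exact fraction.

[FTN]:[NKY] = 1/3

Work in coordinates with L = (0, 0), Y = (1, 0), T = (0, 1).
1. N is the centroid of triangle TYL ⇒ N = (1/3, 1/3)
2. X is the midpoint of NY ⇒ X = (2/3, 1/6)
3. V lies on line XT with XV:VT = -3:5 ⇒ V = (5/3, -13/12)
4. F is the midpoint of NX ⇒ F = (1/2, 1/4)
5. K is the midpoint of FV ⇒ K = (13/12, -5/12)
2·[FTN] = 1/12, 2·[NKY] = 1/4
[FTN]:[NKY] = 1/12:1/4 = 1/3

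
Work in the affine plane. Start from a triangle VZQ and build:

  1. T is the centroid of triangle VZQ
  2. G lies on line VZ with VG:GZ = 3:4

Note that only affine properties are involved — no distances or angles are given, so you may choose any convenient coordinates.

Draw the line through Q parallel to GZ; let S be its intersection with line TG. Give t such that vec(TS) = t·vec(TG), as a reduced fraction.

Choose coordinates V = (0, 0), Z = (1, 0), Q = (0, 1).
1. T is the centroid of triangle VZQ ⇒ T = (1/3, 1/3)
2. G lies on line VZ with VG:GZ = 3:4 ⇒ G = (3/7, 0)
through Q parallel to GZ: direction (4/7, 0); meets TG at S = (1/7, 1)
S = T + t·(G−T) with t = -2

t = -2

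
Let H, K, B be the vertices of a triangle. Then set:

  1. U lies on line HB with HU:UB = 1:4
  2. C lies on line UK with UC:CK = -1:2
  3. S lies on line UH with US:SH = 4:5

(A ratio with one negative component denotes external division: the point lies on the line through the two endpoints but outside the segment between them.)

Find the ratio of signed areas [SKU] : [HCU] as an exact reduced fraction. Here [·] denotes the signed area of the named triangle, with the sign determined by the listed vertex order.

[SKU]:[HCU] = -4/9

Choose coordinates H = (0, 0), K = (1, 0), B = (0, 1).
1. U lies on line HB with HU:UB = 1:4 ⇒ U = (0, 1/5)
2. C lies on line UK with UC:CK = -1:2 ⇒ C = (-1, 2/5)
3. S lies on line UH with US:SH = 4:5 ⇒ S = (0, 1/9)
2·[SKU] = 4/45, 2·[HCU] = -1/5
[SKU]:[HCU] = 4/45:-1/5 = -4/9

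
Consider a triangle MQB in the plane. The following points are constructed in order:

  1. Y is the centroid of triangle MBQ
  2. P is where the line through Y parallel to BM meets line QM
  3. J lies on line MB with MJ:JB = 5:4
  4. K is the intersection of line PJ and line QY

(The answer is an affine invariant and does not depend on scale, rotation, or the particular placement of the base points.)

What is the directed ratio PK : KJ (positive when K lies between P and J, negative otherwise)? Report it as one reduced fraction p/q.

Choose coordinates M = (0, 0), Q = (1, 0), B = (0, 1).
1. Y is the centroid of triangle MBQ ⇒ Y = (1/3, 1/3)
2. P is where the line through Y parallel to BM meets line QM ⇒ P = (1/3, 0)
3. J lies on line MB with MJ:JB = 5:4 ⇒ J = (0, 5/9)
4. K is the intersection of line PJ and line QY ⇒ K = (1/21, 10/21)
K = P + t·(J−P) with t = 6/7, so PK:KJ = t:(1−t) = 6/7:1/7

PK:KJ = 6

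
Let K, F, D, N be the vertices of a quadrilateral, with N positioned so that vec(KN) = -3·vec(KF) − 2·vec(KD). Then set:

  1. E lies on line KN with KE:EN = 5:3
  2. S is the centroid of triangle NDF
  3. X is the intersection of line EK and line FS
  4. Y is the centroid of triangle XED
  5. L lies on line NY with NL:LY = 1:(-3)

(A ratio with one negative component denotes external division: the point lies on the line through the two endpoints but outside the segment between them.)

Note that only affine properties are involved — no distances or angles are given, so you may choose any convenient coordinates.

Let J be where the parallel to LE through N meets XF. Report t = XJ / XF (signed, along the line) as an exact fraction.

t = -24/97

Work in coordinates with K = (0, 0), F = (1, 0), D = (0, 1), N = (-3, -2).
1. E lies on line KN with KE:EN = 5:3 ⇒ E = (-15/8, -5/4)
2. S is the centroid of triangle NDF ⇒ S = (-2/3, -1/3)
3. X is the intersection of line EK and line FS ⇒ X = (-3/7, -2/7)
4. Y is the centroid of triangle XED ⇒ Y = (-43/56, -5/28)
5. L lies on line NY with NL:LY = 1:(-3) ⇒ L = (-461/112, -163/56)
through N parallel to LE: direction (251/112, 93/56); meets XF at J = (-531/679, -242/679)
J = X + t·(F−X) with t = -24/97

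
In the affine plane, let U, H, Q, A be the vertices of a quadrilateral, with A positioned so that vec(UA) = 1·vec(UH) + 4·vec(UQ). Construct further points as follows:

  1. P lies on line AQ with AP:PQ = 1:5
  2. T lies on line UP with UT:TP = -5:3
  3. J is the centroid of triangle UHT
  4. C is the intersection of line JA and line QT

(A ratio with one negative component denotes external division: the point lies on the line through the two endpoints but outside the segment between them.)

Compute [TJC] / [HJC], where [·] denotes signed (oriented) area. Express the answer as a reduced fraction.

[TJC]:[HJC] = -47/4

Assign U = (0, 0), H = (1, 0), Q = (0, 1), A = (1, 4) — the answer is frame-independent, so this choice is without loss of generality.
1. P lies on line AQ with AP:PQ = 1:5 ⇒ P = (5/6, 7/2)
2. T lies on line UP with UT:TP = -5:3 ⇒ T = (25/12, 35/4)
3. J is the centroid of triangle UHT ⇒ J = (37/36, 35/12)
4. C is the intersection of line JA and line QT ⇒ C = (175/178, 829/178)
2·[TJC] = -6721/3204, 2·[HJC] = 143/801
[TJC]:[HJC] = -6721/3204:143/801 = -47/4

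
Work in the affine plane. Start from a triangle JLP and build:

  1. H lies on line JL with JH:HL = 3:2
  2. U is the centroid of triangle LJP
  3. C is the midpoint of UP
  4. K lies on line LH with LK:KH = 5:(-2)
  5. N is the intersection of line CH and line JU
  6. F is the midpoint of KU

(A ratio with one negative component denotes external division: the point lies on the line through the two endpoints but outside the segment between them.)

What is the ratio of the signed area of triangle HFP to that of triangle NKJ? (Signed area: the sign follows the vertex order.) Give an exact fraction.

[HFP]:[NKJ] = 11/8

Set J = (0, 0), L = (1, 0), P = (0, 1); any affine frame gives the same invariant.
1. H lies on line JL with JH:HL = 3:2 ⇒ H = (3/5, 0)
2. U is the centroid of triangle LJP ⇒ U = (1/3, 1/3)
3. C is the midpoint of UP ⇒ C = (1/6, 2/3)
4. K lies on line LH with LK:KH = 5:(-2) ⇒ K = (1/3, 0)
5. N is the intersection of line CH and line JU ⇒ N = (4/11, 4/11)
6. F is the midpoint of KU ⇒ F = (1/3, 1/6)
2·[HFP] = -1/6, 2·[NKJ] = -4/33
[HFP]:[NKJ] = -1/6:-4/33 = 11/8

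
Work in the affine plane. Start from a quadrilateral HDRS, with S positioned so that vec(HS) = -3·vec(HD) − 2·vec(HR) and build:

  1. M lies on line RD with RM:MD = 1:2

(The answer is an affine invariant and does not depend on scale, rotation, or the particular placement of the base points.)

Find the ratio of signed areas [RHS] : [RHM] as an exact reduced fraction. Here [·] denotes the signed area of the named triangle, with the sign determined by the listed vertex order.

[RHS]:[RHM] = -9

Choose coordinates H = (0, 0), D = (1, 0), R = (0, 1), S = (-3, -2).
1. M lies on line RD with RM:MD = 1:2 ⇒ M = (1/3, 2/3)
2·[RHS] = -3, 2·[RHM] = 1/3
[RHS]:[RHM] = -3:1/3 = -9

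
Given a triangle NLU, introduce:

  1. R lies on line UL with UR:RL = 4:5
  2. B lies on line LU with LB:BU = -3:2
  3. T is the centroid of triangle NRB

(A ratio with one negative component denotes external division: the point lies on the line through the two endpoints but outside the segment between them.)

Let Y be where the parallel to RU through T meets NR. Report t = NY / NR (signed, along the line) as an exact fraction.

t = 2/3

Assign N = (0, 0), L = (1, 0), U = (0, 1) — the answer is frame-independent, so this choice is without loss of generality.
1. R lies on line UL with UR:RL = 4:5 ⇒ R = (4/9, 5/9)
2. B lies on line LU with LB:BU = -3:2 ⇒ B = (-2, 3)
3. T is the centroid of triangle NRB ⇒ T = (-14/27, 32/27)
through T parallel to RU: direction (-4/9, 4/9); meets NR at Y = (8/27, 10/27)
Y = N + t·(R−N) with t = 2/3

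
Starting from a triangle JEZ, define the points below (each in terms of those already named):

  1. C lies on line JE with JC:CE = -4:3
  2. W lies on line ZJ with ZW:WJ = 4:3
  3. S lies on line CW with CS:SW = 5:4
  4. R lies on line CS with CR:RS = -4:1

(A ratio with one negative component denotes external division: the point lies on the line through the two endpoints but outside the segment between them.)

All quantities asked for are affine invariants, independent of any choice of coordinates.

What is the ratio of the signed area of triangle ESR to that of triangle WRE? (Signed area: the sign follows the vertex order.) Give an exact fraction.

Set J = (0, 0), E = (1, 0), Z = (0, 1); any affine frame gives the same invariant.
1. C lies on line JE with JC:CE = -4:3 ⇒ C = (4, 0)
2. W lies on line ZJ with ZW:WJ = 4:3 ⇒ W = (0, 3/7)
3. S lies on line CW with CS:SW = 5:4 ⇒ S = (16/9, 5/21)
4. R lies on line CS with CR:RS = -4:1 ⇒ R = (28/27, 20/63)
2·[ESR] = 5/21, 2·[WRE] = -1/3
[ESR]:[WRE] = 5/21:-1/3 = -5/7

[ESR]:[WRE] = -5/7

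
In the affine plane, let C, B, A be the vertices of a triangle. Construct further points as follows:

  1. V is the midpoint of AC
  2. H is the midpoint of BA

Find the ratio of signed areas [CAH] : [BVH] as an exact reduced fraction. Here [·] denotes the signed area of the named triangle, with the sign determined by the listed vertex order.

Assign C = (0, 0), B = (1, 0), A = (0, 1) — the answer is frame-independent, so this choice is without loss of generality.
1. V is the midpoint of AC ⇒ V = (0, 1/2)
2. H is the midpoint of BA ⇒ H = (1/2, 1/2)
2·[CAH] = -1/2, 2·[BVH] = -1/4
[CAH]:[BVH] = -1/2:-1/4 = 2

[CAH]:[BVH] = 2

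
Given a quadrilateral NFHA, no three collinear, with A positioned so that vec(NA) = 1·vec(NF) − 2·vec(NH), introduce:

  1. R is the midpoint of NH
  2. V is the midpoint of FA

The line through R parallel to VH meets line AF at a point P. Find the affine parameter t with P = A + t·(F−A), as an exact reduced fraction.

t = 1/4

Work in coordinates with N = (0, 0), F = (1, 0), H = (0, 1), A = (1, -2).
1. R is the midpoint of NH ⇒ R = (0, 1/2)
2. V is the midpoint of FA ⇒ V = (1, -1)
through R parallel to VH: direction (-1, 2); meets AF at P = (1, -3/2)
P = A + t·(F−A) with t = 1/4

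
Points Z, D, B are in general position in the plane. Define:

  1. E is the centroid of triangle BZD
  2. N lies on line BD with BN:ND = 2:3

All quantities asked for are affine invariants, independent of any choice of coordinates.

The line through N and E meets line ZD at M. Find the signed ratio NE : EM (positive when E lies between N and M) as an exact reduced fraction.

NE:EM = 4/5

Choose coordinates Z = (0, 0), D = (1, 0), B = (0, 1).
1. E is the centroid of triangle BZD ⇒ E = (1/3, 1/3)
2. N lies on line BD with BN:ND = 2:3 ⇒ N = (2/5, 3/5)
line NE meets ZD at M = (1/4, 0)
E = N + t·(M−N) with t = 4/9, so NE:EM = 4/9:5/9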